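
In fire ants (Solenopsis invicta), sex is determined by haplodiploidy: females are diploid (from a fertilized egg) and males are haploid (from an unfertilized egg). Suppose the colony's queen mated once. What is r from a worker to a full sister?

Haplodiploid full sisters inherit their father's entire haploid genome identically (contributing 1/2) and on average half of their mother's contribution (1/2 · 1/2 = 1/4); r = 1/2 + 1/4 = 3/4.

0.75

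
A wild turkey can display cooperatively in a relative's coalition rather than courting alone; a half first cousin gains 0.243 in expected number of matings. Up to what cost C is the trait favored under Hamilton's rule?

r to a half first cousin = 0.0625 (half first cousins share one grandparent — one path of length 4: r = (1/2)^4 = 1/16).
Hamilton's rule: n·r·B > C, so the trait is favored while C < n·r·B = 1·0.0625·0.243 = 0.0151875.

0.0151875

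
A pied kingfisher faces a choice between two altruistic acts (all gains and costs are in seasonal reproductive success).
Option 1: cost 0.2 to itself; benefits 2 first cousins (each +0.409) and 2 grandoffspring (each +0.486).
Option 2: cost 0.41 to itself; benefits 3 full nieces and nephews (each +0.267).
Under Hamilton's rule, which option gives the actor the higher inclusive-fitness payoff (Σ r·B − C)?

Option 1

Option 1: r to a first cousin = 0.125.
Option 1: r to a grandoffspring = 0.25.
Option 1: Σ r·B − C = (2·0.125·0.409 + 2·0.25·0.486) − 0.2 = 0.14525.
Option 2: r to a full niece or nephew = 0.25.
Option 2: Σ r·B − C = (3·0.25·0.267) − 0.41 = -0.20975.
Option 1 has the higher net inclusive-fitness payoff.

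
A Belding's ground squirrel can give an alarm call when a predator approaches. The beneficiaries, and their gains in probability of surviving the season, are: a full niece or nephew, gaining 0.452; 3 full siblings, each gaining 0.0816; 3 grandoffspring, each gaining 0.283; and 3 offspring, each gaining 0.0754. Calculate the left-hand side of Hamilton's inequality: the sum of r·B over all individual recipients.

r to a full niece or nephew = 1/4 (full aunt/uncle↔niece/nephew: two paths of length 3 through the shared grandparent pair: r = 2·(1/2)^3 = 1/4).
r to a full sibling = 1/2 (full sibs share both parents — two paths of length 2: r = 2·(1/2)^2 = 1/2).
r to a grandoffspring = 0.25 (two parent–offspring links: r = (1/2)^2 = 1/4).
r to an offspring = 0.5 (one parent–offspring link: r = (1/2)^1 = 1/2).
Summing one r·B term per recipient: 1·0.25·0.452 + 3·0.5·0.0816 + 3·0.25·0.283 + 3·0.5·0.0754 = 0.56075.

0.56075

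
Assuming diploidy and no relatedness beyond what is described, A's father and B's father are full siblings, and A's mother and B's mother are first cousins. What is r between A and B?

0.15625

Relatedness sums over independent paths through distinct common ancestors.
A and B are related in two ways: first cousins through their fathers (r = 1/8) and second cousins through their mothers (r = 1/32).
r = 1/8 + 1/32 = 5/32 = 0.15625.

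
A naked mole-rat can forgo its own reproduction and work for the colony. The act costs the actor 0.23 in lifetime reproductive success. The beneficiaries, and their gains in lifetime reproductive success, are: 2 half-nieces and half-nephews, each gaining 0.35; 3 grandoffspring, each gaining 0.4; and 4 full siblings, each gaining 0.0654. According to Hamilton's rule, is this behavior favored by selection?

Yes

Hamilton's rule: the trait is favored when the sum of r·B over every recipient exceeds the actor's cost C.
r to a half-niece or half-nephew = 0.125 (half-aunt/uncle↔niece/nephew: one path of length 3: r = (1/2)^3 = 1/8).
r to a grandoffspring = 1/4 (two parent–offspring links: r = (1/2)^2 = 1/4).
r to a full sibling = 1/2 (full sibs share both parents — two paths of length 2: r = 2·(1/2)^2 = 1/2).
Summing one r·B term per recipient: 2·0.125·0.35 + 3·0.25·0.4 + 4·0.5·0.0654 = 0.5183.
0.5183 > 0.23: the indirect benefit exceeds the cost.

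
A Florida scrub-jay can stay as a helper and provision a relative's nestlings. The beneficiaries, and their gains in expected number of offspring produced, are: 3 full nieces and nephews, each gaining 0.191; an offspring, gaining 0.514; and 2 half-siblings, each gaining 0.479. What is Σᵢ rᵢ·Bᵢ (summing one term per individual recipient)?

r to a full niece or nephew = 0.25 (full aunt/uncle↔niece/nephew: two paths of length 3 through the shared grandparent pair: r = 2·(1/2)^3 = 1/4).
r to an offspring = 0.5 (one parent–offspring link: r = (1/2)^1 = 1/2).
r to a half-sibling = 0.25 (half-sibs share one parent — one path of length 2: r = (1/2)^2 = 1/4).
Summing one r·B term per recipient: 3·0.25·0.191 + 1·0.5·0.514 + 2·0.25·0.479 = 0.63975.

0.63975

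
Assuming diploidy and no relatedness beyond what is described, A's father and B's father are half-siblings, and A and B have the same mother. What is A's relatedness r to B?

0.3125

Wright's path rule: contributions from independent ancestry routes add.
A and B are related in two ways: half first cousins through their fathers (r = 1/16) and half-sibs through their shared mother (r = 1/4).
r = 1/16 + 1/4 = 0.3125.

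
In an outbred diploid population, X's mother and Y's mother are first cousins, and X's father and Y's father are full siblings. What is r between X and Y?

0.15625

With two independent routes of shared ancestry, r is the sum of the two contributions.
X and Y are related in two ways: second cousins through their mothers (r = 1/32) and first cousins through their fathers (r = 1/8).
r = 1/32 + 1/8 = 0.15625.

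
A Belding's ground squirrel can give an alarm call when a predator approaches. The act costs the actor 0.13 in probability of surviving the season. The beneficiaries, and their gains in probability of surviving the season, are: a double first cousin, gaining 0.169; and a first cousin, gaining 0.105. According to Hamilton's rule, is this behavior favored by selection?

No

Hamilton's rule: the trait is favored when the sum of r·B over every recipient exceeds the actor's cost C.
r to a double first cousin = 0.25 (double first cousins share both grandparent pairs — four paths of length 4: r = 4·(1/2)^4 = 1/4).
r to a first cousin = 1/8 (first cousins share one grandparent pair — two paths of length 4: r = 2·(1/2)^4 = 1/8).
Summing one r·B term per recipient: 1·0.25·0.169 + 1·0.125·0.105 = 0.055375.
0.055375 < 0.13: the indirect benefit is less than the cost.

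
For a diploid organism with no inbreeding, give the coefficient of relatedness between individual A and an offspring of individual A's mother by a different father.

Each parent–offspring link contributes a factor of 1/2, and independent paths through distinct common ancestors add.
Half-sibs share one parent — one path of length 2: r = (1/2)^2 = 1/4.

0.25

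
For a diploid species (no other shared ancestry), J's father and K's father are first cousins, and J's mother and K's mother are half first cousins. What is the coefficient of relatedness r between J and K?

Relatedness sums over independent paths through distinct common ancestors.
J and K are related in two ways: second cousins through their fathers (r = 1/32) and half second cousins through their mothers (r = 1/64).
r = 1/32 + 1/64 = 3/64 = 0.046875.

0.046875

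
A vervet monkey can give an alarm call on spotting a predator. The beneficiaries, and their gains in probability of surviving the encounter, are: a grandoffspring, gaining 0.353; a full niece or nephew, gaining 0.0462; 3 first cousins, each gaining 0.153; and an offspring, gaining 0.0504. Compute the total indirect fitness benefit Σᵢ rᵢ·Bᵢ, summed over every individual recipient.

r to a grandoffspring = 1/4 (two parent–offspring links: r = (1/2)^2 = 1/4).
r to a full niece or nephew = 0.25 (full aunt/uncle↔niece/nephew: two paths of length 3 through the shared grandparent pair: r = 2·(1/2)^3 = 1/4).
r to a first cousin = 1/8 (first cousins share one grandparent pair — two paths of length 4: r = 2·(1/2)^4 = 1/8).
r to an offspring = 0.5 (one parent–offspring link: r = (1/2)^1 = 1/2).
Summing one r·B term per recipient: 1·0.25·0.353 + 1·0.25·0.0462 + 3·0.125·0.153 + 1·0.5·0.0504 = 0.182375.

0.182375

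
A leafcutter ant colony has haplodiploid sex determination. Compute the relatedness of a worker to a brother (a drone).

Her haploid brother carries none of their father's genes and a random half of their mother's genome; that half matches the maternal half of her own genome with probability 1/2: r = 1/2 · 1/2 = 1/4.

0.25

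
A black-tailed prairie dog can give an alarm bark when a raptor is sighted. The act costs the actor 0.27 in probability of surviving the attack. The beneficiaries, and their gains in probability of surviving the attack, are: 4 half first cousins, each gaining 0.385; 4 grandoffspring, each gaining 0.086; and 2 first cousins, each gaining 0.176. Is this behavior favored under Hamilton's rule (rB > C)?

Hamilton's rule: the trait is favored when the sum of r·B over every recipient exceeds the actor's cost C.
r to a half first cousin = 1/16 (half first cousins share one grandparent — one path of length 4: r = (1/2)^4 = 1/16).
r to a grandoffspring = 0.25 (two parent–offspring links: r = (1/2)^2 = 1/4).
r to a first cousin = 0.125 (first cousins share one grandparent pair — two paths of length 4: r = 2·(1/2)^4 = 1/8).
Summing one r·B term per recipient: 4·0.0625·0.385 + 4·0.25·0.086 + 2·0.125·0.176 = 0.22625.
0.22625 < 0.27: the indirect benefit is less than the cost.

No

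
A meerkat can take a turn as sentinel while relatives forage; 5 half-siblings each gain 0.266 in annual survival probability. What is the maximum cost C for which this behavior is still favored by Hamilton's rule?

r to a half-sibling = 1/4 (half-sibs share one parent — one path of length 2: r = (1/2)^2 = 1/4).
Hamilton's rule: n·r·B > C, so the trait is favored while C < n·r·B = 5·0.25·0.266 = 0.3325.

0.3325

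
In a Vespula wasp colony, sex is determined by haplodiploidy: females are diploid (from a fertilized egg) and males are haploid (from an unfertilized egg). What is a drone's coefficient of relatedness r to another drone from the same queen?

Haploid brothers each carry a random half of the queen's diploid genome, so on average they share half: r = 1/2.

0.5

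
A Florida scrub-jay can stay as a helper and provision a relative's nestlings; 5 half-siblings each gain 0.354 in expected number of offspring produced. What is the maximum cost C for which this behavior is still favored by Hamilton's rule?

r to a half-sibling = 1/4 (half-sibs share one parent — one path of length 2: r = (1/2)^2 = 1/4).
Hamilton's rule: n·r·B > C, so the trait is favored while C < n·r·B = 5·0.25·0.354 = 0.4425.

0.4425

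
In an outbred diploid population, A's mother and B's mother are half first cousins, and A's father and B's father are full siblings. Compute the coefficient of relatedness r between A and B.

0.140625

Independent pedigree routes through distinct common ancestors add.
A and B are related in two ways: half second cousins through their mothers (r = 1/64) and first cousins through their fathers (r = 1/8).
r = 1/64 + 1/8 = 9/64 = 0.140625.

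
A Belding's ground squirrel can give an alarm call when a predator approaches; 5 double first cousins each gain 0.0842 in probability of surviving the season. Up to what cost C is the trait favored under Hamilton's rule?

0.10525

r to a double first cousin = 1/4 (double first cousins share both grandparent pairs — four paths of length 4: r = 4·(1/2)^4 = 1/4).
Hamilton's rule: n·r·B > C, so the trait is favored while C < n·r·B = 5·0.25·0.0842 = 0.10525.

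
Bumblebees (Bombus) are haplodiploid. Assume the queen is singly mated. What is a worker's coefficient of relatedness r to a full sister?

0.75

Haplodiploid full sisters inherit their father's entire haploid genome identically (contributing 1/2) and on average half of their mother's contribution (1/2 · 1/2 = 1/4); r = 1/2 + 1/4 = 3/4.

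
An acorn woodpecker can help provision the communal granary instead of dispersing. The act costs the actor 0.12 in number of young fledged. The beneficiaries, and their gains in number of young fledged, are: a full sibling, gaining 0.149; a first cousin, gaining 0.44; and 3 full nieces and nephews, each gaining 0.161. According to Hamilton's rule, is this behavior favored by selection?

Yes

Hamilton's rule: the trait is favored when the sum of r·B over every recipient exceeds the actor's cost C.
r to a full sibling = 1/2 (full sibs share both parents — two paths of length 2: r = 2·(1/2)^2 = 1/2).
r to a first cousin = 0.125 (first cousins share one grandparent pair — two paths of length 4: r = 2·(1/2)^4 = 1/8).
r to a full niece or nephew = 0.25 (full aunt/uncle↔niece/nephew: two paths of length 3 through the shared grandparent pair: r = 2·(1/2)^3 = 1/4).
Summing one r·B term per recipient: 1·0.5·0.149 + 1·0.125·0.44 + 3·0.25·0.161 = 0.25025.
0.25025 > 0.12: the indirect benefit exceeds the cost.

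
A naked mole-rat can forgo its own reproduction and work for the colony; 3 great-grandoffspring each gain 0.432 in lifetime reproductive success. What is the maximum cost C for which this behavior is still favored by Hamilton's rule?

r to a great-grandoffspring = 1/8 (three parent–offspring links: r = (1/2)^3 = 1/8).
Hamilton's rule: n·r·B > C, so the trait is favored while C < n·r·B = 3·0.125·0.432 = 0.162.

0.162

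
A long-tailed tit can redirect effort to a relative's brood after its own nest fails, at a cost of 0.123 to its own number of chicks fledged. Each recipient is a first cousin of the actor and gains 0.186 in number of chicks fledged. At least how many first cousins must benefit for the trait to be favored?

6

r to a first cousin = 1/8 (first cousins share one grandparent pair — two paths of length 4: r = 2·(1/2)^4 = 1/8).
Hamilton's rule: n·r·B > C  ⇒  n > C/(r·B) = 0.123/(0.125·0.186) = 5.29.
The smallest integer exceeding 5.29 is 6.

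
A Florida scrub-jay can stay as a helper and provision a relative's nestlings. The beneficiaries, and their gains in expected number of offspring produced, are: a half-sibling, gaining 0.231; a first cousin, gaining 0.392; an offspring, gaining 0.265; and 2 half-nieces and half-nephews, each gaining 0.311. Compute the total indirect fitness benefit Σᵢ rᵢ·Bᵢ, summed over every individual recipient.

r to a half-sibling = 1/4 (half-sibs share one parent — one path of length 2: r = (1/2)^2 = 1/4).
r to a first cousin = 0.125 (first cousins share one grandparent pair — two paths of length 4: r = 2·(1/2)^4 = 1/8).
r to an offspring = 0.5 (one parent–offspring link: r = (1/2)^1 = 1/2).
r to a half-niece or half-nephew = 0.125 (half-aunt/uncle↔niece/nephew: one path of length 3: r = (1/2)^3 = 1/8).
Summing one r·B term per recipient: 1·0.25·0.231 + 1·0.125·0.392 + 1·0.5·0.265 + 2·0.125·0.311 = 0.317.

0.317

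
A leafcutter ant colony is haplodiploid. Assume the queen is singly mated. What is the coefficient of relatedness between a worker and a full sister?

0.75

Haplodiploid full sisters inherit their father's entire haploid genome identically (contributing 1/2) and on average half of their mother's contribution (1/2 · 1/2 = 1/4); r = 1/2 + 1/4 = 3/4.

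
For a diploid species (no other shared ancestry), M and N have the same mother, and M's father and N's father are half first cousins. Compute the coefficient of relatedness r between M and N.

0.265625

Relatedness sums over independent paths through distinct common ancestors.
M and N are related in two ways: half-sibs through their shared mother (r = 1/4) and half second cousins through their fathers (r = 1/64).
r = 1/4 + 1/64 = 0.265625.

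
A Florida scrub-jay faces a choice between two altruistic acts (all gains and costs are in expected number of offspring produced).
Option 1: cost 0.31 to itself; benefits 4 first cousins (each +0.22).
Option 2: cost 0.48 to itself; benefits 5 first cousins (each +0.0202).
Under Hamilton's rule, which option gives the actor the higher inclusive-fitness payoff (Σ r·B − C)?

Option 1: r to a first cousin = 0.125.
Option 1: Σ r·B − C = (4·0.125·0.22) − 0.31 = -0.2.
Option 2: r to a first cousin = 0.125.
Option 2: Σ r·B − C = (5·0.125·0.0202) − 0.48 = -0.467375.
Option 1 has the higher net inclusive-fitness payoff.

Option 1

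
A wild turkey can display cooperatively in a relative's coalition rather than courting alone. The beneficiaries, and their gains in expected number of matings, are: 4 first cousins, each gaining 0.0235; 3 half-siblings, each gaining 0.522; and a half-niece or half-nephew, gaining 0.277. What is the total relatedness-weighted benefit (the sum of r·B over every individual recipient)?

0.437875

r to a first cousin = 1/8 (first cousins share one grandparent pair — two paths of length 4: r = 2·(1/2)^4 = 1/8).
r to a half-sibling = 0.25 (half-sibs share one parent — one path of length 2: r = (1/2)^2 = 1/4).
r to a half-niece or half-nephew = 1/8 (half-aunt/uncle↔niece/nephew: one path of length 3: r = (1/2)^3 = 1/8).
Summing one r·B term per recipient: 4·0.125·0.0235 + 3·0.25·0.522 + 1·0.125·0.277 = 0.437875.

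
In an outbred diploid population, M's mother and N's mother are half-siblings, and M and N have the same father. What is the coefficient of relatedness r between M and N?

Relatedness sums over independent paths through distinct common ancestors.
M and N are related in two ways: half first cousins through their mothers (r = 1/16) and half-sibs through their shared father (r = 1/4).
r = 1/16 + 1/4 = 5/16 = 0.3125.

0.3125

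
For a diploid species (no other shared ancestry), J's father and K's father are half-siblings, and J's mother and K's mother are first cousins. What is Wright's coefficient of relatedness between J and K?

0.09375

Relatedness sums over independent paths through distinct common ancestors.
J and K are related in two ways: half first cousins through their fathers (r = 1/16) and second cousins through their mothers (r = 1/32).
r = 1/16 + 1/32 = 3/32 = 0.09375.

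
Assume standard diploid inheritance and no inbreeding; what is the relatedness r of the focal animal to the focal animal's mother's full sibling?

Each parent–offspring link contributes a factor of 1/2, and independent paths through distinct common ancestors add.
Full aunt/uncle↔niece/nephew: two paths of length 3 through the shared grandparent pair: r = 2·(1/2)^3 = 1/4.

0.25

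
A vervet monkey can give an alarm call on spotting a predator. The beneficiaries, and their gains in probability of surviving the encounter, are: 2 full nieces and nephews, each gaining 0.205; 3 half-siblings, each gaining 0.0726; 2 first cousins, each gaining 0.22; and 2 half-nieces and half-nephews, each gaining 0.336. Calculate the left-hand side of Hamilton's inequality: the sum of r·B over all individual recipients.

r to a full niece or nephew = 0.25 (full aunt/uncle↔niece/nephew: two paths of length 3 through the shared grandparent pair: r = 2·(1/2)^3 = 1/4).
r to a half-sibling = 0.25 (half-sibs share one parent — one path of length 2: r = (1/2)^2 = 1/4).
r to a first cousin = 0.125 (first cousins share one grandparent pair — two paths of length 4: r = 2·(1/2)^4 = 1/8).
r to a half-niece or half-nephew = 0.125 (half-aunt/uncle↔niece/nephew: one path of length 3: r = (1/2)^3 = 1/8).
Summing one r·B term per recipient: 2·0.25·0.205 + 3·0.25·0.0726 + 2·0.125·0.22 + 2·0.125·0.336 = 0.29595.

0.29595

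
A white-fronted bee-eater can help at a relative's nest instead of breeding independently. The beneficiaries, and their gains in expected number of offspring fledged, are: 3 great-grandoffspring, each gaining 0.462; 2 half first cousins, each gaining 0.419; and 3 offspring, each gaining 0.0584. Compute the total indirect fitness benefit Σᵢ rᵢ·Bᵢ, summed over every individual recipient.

0.313225

r to a great-grandoffspring = 1/8 (three parent–offspring links: r = (1/2)^3 = 1/8).
r to a half first cousin = 1/16 (half first cousins share one grandparent — one path of length 4: r = (1/2)^4 = 1/16).
r to an offspring = 1/2 (one parent–offspring link: r = (1/2)^1 = 1/2).
Summing one r·B term per recipient: 3·0.125·0.462 + 2·0.0625·0.419 + 3·0.5·0.0584 = 0.313225.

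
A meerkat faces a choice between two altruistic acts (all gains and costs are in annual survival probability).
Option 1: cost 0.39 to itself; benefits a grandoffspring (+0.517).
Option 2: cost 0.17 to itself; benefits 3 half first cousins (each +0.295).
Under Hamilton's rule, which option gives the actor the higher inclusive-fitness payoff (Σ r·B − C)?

Option 2

Option 1: r to a grandoffspring = 0.25.
Option 1: Σ r·B − C = (1·0.25·0.517) − 0.39 = -0.26075.
Option 2: r to a half first cousin = 0.0625.
Option 2: Σ r·B − C = (3·0.0625·0.295) − 0.17 = -0.1146875.
Option 2 has the higher net inclusive-fitness payoff.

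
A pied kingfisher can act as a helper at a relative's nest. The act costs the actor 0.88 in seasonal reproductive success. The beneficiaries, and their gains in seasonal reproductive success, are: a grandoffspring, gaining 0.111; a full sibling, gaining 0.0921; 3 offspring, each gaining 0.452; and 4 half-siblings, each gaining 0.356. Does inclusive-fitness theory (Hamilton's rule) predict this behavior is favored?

Yes

Hamilton's rule: the trait is favored when the sum of r·B over every recipient exceeds the actor's cost C.
r to a grandoffspring = 0.25 (two parent–offspring links: r = (1/2)^2 = 1/4).
r to a full sibling = 0.5 (full sibs share both parents — two paths of length 2: r = 2·(1/2)^2 = 1/2).
r to an offspring = 0.5 (one parent–offspring link: r = (1/2)^1 = 1/2).
r to a half-sibling = 0.25 (half-sibs share one parent — one path of length 2: r = (1/2)^2 = 1/4).
Summing one r·B term per recipient: 1·0.25·0.111 + 1·0.5·0.0921 + 3·0.5·0.452 + 4·0.25·0.356 = 1.1078.
1.1078 > 0.88: the indirect benefit exceeds the cost.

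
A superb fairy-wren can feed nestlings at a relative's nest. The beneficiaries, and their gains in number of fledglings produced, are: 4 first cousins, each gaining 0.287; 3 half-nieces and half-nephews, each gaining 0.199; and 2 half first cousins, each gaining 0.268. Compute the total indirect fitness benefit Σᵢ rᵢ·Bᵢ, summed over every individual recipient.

0.251625

r to a first cousin = 0.125 (first cousins share one grandparent pair — two paths of length 4: r = 2·(1/2)^4 = 1/8).
r to a half-niece or half-nephew = 0.125 (half-aunt/uncle↔niece/nephew: one path of length 3: r = (1/2)^3 = 1/8).
r to a half first cousin = 0.0625 (half first cousins share one grandparent — one path of length 4: r = (1/2)^4 = 1/16).
Summing one r·B term per recipient: 4·0.125·0.287 + 3·0.125·0.199 + 2·0.0625·0.268 = 0.251625.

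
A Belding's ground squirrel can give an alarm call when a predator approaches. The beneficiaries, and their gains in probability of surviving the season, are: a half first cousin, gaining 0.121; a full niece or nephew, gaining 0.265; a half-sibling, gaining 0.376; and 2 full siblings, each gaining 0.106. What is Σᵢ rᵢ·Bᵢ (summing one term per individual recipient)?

0.2738125

r to a half first cousin = 1/16 (half first cousins share one grandparent — one path of length 4: r = (1/2)^4 = 1/16).
r to a full niece or nephew = 1/4 (full aunt/uncle↔niece/nephew: two paths of length 3 through the shared grandparent pair: r = 2·(1/2)^3 = 1/4).
r to a half-sibling = 1/4 (half-sibs share one parent — one path of length 2: r = (1/2)^2 = 1/4).
r to a full sibling = 1/2 (full sibs share both parents — two paths of length 2: r = 2·(1/2)^2 = 1/2).
Summing one r·B term per recipient: 1·0.0625·0.121 + 1·0.25·0.265 + 1·0.25·0.376 + 2·0.5·0.106 = 0.2738125.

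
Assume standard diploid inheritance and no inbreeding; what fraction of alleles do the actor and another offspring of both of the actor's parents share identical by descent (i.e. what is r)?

0.5

Each parent–offspring link contributes a factor of 1/2, and independent paths through distinct common ancestors add.
Full sibs share both parents — two paths of length 2: r = 2·(1/2)^2 = 1/2.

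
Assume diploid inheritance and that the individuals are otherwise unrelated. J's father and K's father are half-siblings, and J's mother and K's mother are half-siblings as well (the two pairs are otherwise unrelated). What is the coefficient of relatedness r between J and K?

0.125

With two independent routes of shared ancestry, r is the sum of the two contributions.
J and K are related in two ways: half first cousins through their fathers (r = 1/16) and half first cousins through their mothers (r = 1/16).
r = 1/16 + 1/16 = 0.125.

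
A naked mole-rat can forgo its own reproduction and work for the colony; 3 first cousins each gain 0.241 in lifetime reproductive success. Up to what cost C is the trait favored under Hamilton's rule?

r to a first cousin = 0.125 (first cousins share one grandparent pair — two paths of length 4: r = 2·(1/2)^4 = 1/8).
Hamilton's rule: n·r·B > C, so the trait is favored while C < n·r·B = 3·0.125·0.241 = 0.090375.

0.090375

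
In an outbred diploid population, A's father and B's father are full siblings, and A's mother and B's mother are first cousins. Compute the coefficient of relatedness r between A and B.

Relatedness sums over independent paths through distinct common ancestors.
A and B are related in two ways: first cousins through their fathers (r = 1/8) and second cousins through their mothers (r = 1/32).
r = 1/8 + 1/32 = 0.15625.

0.15625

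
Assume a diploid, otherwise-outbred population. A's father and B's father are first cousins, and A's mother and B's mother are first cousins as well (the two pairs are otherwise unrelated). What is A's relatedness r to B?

Independent pedigree routes through distinct common ancestors add.
A and B are related in two ways: second cousins through their fathers (r = 1/32) and second cousins through their mothers (r = 1/32).
r = 1/32 + 1/32 = 1/16 = 0.0625.

0.0625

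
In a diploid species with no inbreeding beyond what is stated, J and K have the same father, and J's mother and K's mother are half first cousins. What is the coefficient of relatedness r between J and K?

Independent pedigree routes through distinct common ancestors add.
J and K are related in two ways: half-sibs through their shared father (r = 1/4) and half second cousins through their mothers (r = 1/64).
r = 1/4 + 1/64 = 0.265625.

0.265625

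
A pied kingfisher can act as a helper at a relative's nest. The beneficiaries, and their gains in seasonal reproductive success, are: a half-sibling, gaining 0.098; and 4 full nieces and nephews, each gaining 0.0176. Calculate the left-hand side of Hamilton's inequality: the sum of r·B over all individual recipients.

0.0421

r to a half-sibling = 0.25 (half-sibs share one parent — one path of length 2: r = (1/2)^2 = 1/4).
r to a full niece or nephew = 0.25 (full aunt/uncle↔niece/nephew: two paths of length 3 through the shared grandparent pair: r = 2·(1/2)^3 = 1/4).
Summing one r·B term per recipient: 1·0.25·0.098 + 4·0.25·0.0176 = 0.0421.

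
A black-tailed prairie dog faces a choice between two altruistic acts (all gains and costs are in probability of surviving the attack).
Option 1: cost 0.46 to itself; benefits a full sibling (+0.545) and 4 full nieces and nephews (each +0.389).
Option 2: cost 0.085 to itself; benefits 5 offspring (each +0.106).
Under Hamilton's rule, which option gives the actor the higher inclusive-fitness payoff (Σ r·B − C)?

Option 1: r to a full sibling = 0.5.
Option 1: r to a full niece or nephew = 0.25.
Option 1: Σ r·B − C = (1·0.5·0.545 + 4·0.25·0.389) − 0.46 = 0.2015.
Option 2: r to an offspring = 0.5.
Option 2: Σ r·B − C = (5·0.5·0.106) − 0.085 = 0.18.
Option 1 has the higher net inclusive-fitness payoff.

Option 1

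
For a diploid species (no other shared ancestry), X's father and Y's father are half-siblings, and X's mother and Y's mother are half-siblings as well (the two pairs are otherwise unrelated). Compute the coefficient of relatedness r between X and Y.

0.125

With two independent routes of shared ancestry, r is the sum of the two contributions.
X and Y are related in two ways: half first cousins through their fathers (r = 1/16) and half first cousins through their mothers (r = 1/16).
r = 1/16 + 1/16 = 1/8 = 0.125.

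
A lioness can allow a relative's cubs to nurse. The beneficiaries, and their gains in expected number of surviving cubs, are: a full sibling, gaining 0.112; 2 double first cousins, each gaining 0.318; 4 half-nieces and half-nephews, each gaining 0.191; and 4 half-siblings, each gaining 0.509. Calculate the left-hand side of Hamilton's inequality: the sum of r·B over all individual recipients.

r to a full sibling = 1/2 (full sibs share both parents — two paths of length 2: r = 2·(1/2)^2 = 1/2).
r to a double first cousin = 0.25 (double first cousins share both grandparent pairs — four paths of length 4: r = 4·(1/2)^4 = 1/4).
r to a half-niece or half-nephew = 0.125 (half-aunt/uncle↔niece/nephew: one path of length 3: r = (1/2)^3 = 1/8).
r to a half-sibling = 0.25 (half-sibs share one parent — one path of length 2: r = (1/2)^2 = 1/4).
Summing one r·B term per recipient: 1·0.5·0.112 + 2·0.25·0.318 + 4·0.125·0.191 + 4·0.25·0.509 = 0.8195.

0.8195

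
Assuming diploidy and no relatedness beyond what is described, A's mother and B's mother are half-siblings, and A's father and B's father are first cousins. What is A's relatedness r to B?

With two independent routes of shared ancestry, r is the sum of the two contributions.
A and B are related in two ways: half first cousins through their mothers (r = 1/16) and second cousins through their fathers (r = 1/32).
r = 1/16 + 1/32 = 3/32 = 0.09375.

0.09375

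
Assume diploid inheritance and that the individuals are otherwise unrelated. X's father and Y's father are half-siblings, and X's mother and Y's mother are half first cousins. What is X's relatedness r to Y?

Independent pedigree routes through distinct common ancestors add.
X and Y are related in two ways: half first cousins through their fathers (r = 1/16) and half second cousins through their mothers (r = 1/64).
r = 1/16 + 1/64 = 5/64 = 0.078125.

0.078125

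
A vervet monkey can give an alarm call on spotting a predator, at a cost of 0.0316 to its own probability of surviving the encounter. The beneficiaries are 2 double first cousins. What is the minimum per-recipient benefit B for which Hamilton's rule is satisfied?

0.0632

r to a double first cousin = 0.25 (double first cousins share both grandparent pairs — four paths of length 4: r = 4·(1/2)^4 = 1/4).
Hamilton's rule with n recipients of equal r: n·r·B > C, so B > C/(n·r) = 0.0316/(2·0.25) = 0.0632.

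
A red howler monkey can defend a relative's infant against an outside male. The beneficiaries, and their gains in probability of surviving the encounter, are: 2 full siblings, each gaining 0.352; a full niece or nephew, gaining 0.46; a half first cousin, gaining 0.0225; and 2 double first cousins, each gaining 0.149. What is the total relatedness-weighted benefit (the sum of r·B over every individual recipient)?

r to a full sibling = 1/2 (full sibs share both parents — two paths of length 2: r = 2·(1/2)^2 = 1/2).
r to a full niece or nephew = 1/4 (full aunt/uncle↔niece/nephew: two paths of length 3 through the shared grandparent pair: r = 2·(1/2)^3 = 1/4).
r to a half first cousin = 1/16 (half first cousins share one grandparent — one path of length 4: r = (1/2)^4 = 1/16).
r to a double first cousin = 1/4 (double first cousins share both grandparent pairs — four paths of length 4: r = 4·(1/2)^4 = 1/4).
Summing one r·B term per recipient: 2·0.5·0.352 + 1·0.25·0.46 + 1·0.0625·0.0225 + 2·0.25·0.149 = 0.54290625.

0.54290625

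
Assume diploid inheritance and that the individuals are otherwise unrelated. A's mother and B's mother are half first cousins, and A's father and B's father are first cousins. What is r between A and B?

Wright's path rule: contributions from independent ancestry routes add.
A and B are related in two ways: half second cousins through their mothers (r = 1/64) and second cousins through their fathers (r = 1/32).
r = 1/64 + 1/32 = 0.046875.

0.046875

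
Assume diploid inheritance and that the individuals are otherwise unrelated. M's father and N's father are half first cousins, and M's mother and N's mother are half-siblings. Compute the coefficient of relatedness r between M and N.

0.078125

Relatedness sums over independent paths through distinct common ancestors.
M and N are related in two ways: half second cousins through their fathers (r = 1/64) and half first cousins through their mothers (r = 1/16).
r = 1/64 + 1/16 = 0.078125.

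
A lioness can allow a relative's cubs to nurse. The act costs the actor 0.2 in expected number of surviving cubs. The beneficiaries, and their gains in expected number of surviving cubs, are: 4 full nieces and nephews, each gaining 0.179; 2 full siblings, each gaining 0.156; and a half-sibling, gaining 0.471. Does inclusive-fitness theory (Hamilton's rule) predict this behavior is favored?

Yes

Hamilton's rule: the trait is favored when the sum of r·B over every recipient exceeds the actor's cost C.
r to a full niece or nephew = 0.25 (full aunt/uncle↔niece/nephew: two paths of length 3 through the shared grandparent pair: r = 2·(1/2)^3 = 1/4).
r to a full sibling = 0.5 (full sibs share both parents — two paths of length 2: r = 2·(1/2)^2 = 1/2).
r to a half-sibling = 0.25 (half-sibs share one parent — one path of length 2: r = (1/2)^2 = 1/4).
Summing one r·B term per recipient: 4·0.25·0.179 + 2·0.5·0.156 + 1·0.25·0.471 = 0.45275.
0.45275 > 0.2: the indirect benefit exceeds the cost.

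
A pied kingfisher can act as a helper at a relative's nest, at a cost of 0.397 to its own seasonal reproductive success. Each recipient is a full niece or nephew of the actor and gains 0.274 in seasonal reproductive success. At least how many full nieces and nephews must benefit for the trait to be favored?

6

r to a full niece or nephew = 1/4 (full aunt/uncle↔niece/nephew: two paths of length 3 through the shared grandparent pair: r = 2·(1/2)^3 = 1/4).
Hamilton's rule: n·r·B > C  ⇒  n > C/(r·B) = 0.397/(0.25·0.274) = 5.796.
The smallest integer exceeding 5.796 is 6.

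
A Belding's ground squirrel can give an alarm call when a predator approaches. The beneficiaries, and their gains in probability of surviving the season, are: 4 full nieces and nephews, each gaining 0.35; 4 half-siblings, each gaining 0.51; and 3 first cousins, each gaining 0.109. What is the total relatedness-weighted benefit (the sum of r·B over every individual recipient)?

r to a full niece or nephew = 0.25 (full aunt/uncle↔niece/nephew: two paths of length 3 through the shared grandparent pair: r = 2·(1/2)^3 = 1/4).
r to a half-sibling = 0.25 (half-sibs share one parent — one path of length 2: r = (1/2)^2 = 1/4).
r to a first cousin = 0.125 (first cousins share one grandparent pair — two paths of length 4: r = 2·(1/2)^4 = 1/8).
Summing one r·B term per recipient: 4·0.25·0.35 + 4·0.25·0.51 + 3·0.125·0.109 = 0.900875.

0.900875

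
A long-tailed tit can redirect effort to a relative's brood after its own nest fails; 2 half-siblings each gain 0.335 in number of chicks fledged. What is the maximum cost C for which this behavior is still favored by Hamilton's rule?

r to a half-sibling = 1/4 (half-sibs share one parent — one path of length 2: r = (1/2)^2 = 1/4).
Hamilton's rule: n·r·B > C, so the trait is favored while C < n·r·B = 2·0.25·0.335 = 0.1675.

0.1675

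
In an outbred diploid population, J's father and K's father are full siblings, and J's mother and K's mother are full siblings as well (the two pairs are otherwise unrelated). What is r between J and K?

Relatedness sums over independent paths through distinct common ancestors.
J and K are related in two ways: first cousins through their fathers (r = 1/8) and first cousins through their mothers (r = 1/8) — i.e. double first cousins.
r = 1/8 + 1/8 = 1/4 = 0.25.

0.25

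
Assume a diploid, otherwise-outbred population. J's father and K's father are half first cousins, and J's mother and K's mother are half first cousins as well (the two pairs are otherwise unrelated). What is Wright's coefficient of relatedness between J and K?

0.03125

Wright's path rule: contributions from independent ancestry routes add.
J and K are related in two ways: half second cousins through their fathers (r = 1/64) and half second cousins through their mothers (r = 1/64).
r = 1/64 + 1/64 = 0.03125.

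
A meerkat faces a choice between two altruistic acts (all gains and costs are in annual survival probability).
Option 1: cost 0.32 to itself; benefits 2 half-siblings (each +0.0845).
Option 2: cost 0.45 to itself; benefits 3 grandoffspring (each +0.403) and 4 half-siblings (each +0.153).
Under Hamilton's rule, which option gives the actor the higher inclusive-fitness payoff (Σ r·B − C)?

Option 1: r to a half-sibling = 0.25.
Option 1: Σ r·B − C = (2·0.25·0.0845) − 0.32 = -0.27775.
Option 2: r to a grandoffspring = 0.25.
Option 2: r to a half-sibling = 0.25.
Option 2: Σ r·B − C = (3·0.25·0.403 + 4·0.25·0.153) − 0.45 = 0.00525.
Option 2 has the higher net inclusive-fitness payoff.

Option 2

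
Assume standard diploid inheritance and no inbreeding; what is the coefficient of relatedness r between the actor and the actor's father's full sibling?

Each parent–offspring link contributes a factor of 1/2, and independent paths through distinct common ancestors add.
Full aunt/uncle↔niece/nephew: two paths of length 3 through the shared grandparent pair: r = 2·(1/2)^3 = 1/4.

0.25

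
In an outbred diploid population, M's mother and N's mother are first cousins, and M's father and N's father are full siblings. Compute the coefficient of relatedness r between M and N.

0.15625

With two independent routes of shared ancestry, r is the sum of the two contributions.
M and N are related in two ways: second cousins through their mothers (r = 1/32) and first cousins through their fathers (r = 1/8).
r = 1/32 + 1/8 = 5/32 = 0.15625.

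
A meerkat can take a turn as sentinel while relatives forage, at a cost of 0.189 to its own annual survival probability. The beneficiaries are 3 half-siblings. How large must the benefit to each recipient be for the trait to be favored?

r to a half-sibling = 0.25 (half-sibs share one parent — one path of length 2: r = (1/2)^2 = 1/4).
Hamilton's rule with n recipients of equal r: n·r·B > C, so B > C/(n·r) = 0.189/(3·0.25) = 0.252.

0.252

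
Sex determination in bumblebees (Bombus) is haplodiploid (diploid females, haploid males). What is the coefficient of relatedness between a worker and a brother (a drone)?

0.25

Her haploid brother carries none of their father's genes and a random half of their mother's genome; that half matches the maternal half of her own genome with probability 1/2: r = 1/2 · 1/2 = 1/4.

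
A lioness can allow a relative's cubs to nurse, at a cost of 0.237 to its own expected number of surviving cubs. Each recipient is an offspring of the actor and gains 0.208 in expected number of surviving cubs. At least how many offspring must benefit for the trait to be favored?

r to an offspring = 0.5 (one parent–offspring link: r = (1/2)^1 = 1/2).
Hamilton's rule: n·r·B > C  ⇒  n > C/(r·B) = 0.237/(0.5·0.208) = 2.279.
The smallest integer exceeding 2.279 is 3.

3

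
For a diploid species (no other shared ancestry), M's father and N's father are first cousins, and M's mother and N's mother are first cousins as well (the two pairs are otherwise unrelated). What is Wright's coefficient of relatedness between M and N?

Independent pedigree routes through distinct common ancestors add.
M and N are related in two ways: second cousins through their fathers (r = 1/32) and second cousins through their mothers (r = 1/32).
r = 1/32 + 1/32 = 1/16 = 0.0625.

0.0625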